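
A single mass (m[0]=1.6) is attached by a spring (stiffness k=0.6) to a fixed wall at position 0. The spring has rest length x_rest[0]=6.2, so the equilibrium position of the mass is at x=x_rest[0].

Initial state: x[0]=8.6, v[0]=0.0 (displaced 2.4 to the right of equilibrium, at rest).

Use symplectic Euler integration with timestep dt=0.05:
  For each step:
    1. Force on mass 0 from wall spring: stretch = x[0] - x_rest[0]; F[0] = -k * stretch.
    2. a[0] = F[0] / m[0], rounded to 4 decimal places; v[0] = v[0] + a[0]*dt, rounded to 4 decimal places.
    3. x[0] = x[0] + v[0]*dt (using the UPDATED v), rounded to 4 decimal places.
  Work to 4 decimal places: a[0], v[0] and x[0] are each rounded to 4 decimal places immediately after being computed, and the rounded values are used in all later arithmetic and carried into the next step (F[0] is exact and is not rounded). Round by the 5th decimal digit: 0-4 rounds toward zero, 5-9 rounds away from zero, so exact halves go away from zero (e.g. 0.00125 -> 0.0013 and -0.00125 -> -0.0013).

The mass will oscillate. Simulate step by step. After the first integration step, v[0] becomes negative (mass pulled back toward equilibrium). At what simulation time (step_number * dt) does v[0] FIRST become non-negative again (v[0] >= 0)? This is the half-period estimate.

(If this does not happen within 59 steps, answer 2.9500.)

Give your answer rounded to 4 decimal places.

Step 0: x=[8.6000] v=[0.0000]
Step 1: x=[8.5978] v=[-0.0450]
Step 2: x=[8.5933] v=[-0.0900]
Step 3: x=[8.5866] v=[-0.1349]
Step 4: x=[8.5776] v=[-0.1797]
Step 5: x=[8.5664] v=[-0.2243]
Step 6: x=[8.5530] v=[-0.2687]
Step 7: x=[8.5374] v=[-0.3128]
Step 8: x=[8.5196] v=[-0.3566]
Step 9: x=[8.4996] v=[-0.4001]
Step 10: x=[8.4774] v=[-0.4432]
Step 11: x=[8.4531] v=[-0.4859]
Step 12: x=[8.4267] v=[-0.5281]
Step 13: x=[8.3982] v=[-0.5699]
Step 14: x=[8.3676] v=[-0.6111]
Step 15: x=[8.3350] v=[-0.6517]
Step 16: x=[8.3004] v=[-0.6917]
Step 17: x=[8.2638] v=[-0.7311]
Step 18: x=[8.2253] v=[-0.7698]
Step 19: x=[8.1849] v=[-0.8078]
Step 20: x=[8.1427] v=[-0.8450]
Step 21: x=[8.0986] v=[-0.8814]
Step 22: x=[8.0528] v=[-0.9170]
Step 23: x=[8.0052] v=[-0.9517]
Step 24: x=[7.9559] v=[-0.9856]
Step 25: x=[7.9050] v=[-1.0185]
Step 26: x=[7.8525] v=[-1.0505]
Step 27: x=[7.7984] v=[-1.0815]
Step 28: x=[7.7428] v=[-1.1115]
Step 29: x=[7.6858] v=[-1.1404]
Step 30: x=[7.6274] v=[-1.1683]
Step 31: x=[7.5676] v=[-1.1951]
Step 32: x=[7.5066] v=[-1.2207]
Step 33: x=[7.4443] v=[-1.2452]
Step 34: x=[7.3809] v=[-1.2685]
Step 35: x=[7.3164] v=[-1.2906]
Step 36: x=[7.2508] v=[-1.3115]
Step 37: x=[7.1842] v=[-1.3312]
Step 38: x=[7.1167] v=[-1.3497]
Step 39: x=[7.0484] v=[-1.3669]
Step 40: x=[6.9793] v=[-1.3828]
Step 41: x=[6.9094] v=[-1.3974]
Step 42: x=[6.8389] v=[-1.4107]
Step 43: x=[6.7678] v=[-1.4227]
Step 44: x=[6.6961] v=[-1.4333]
Step 45: x=[6.6240] v=[-1.4426]
Step 46: x=[6.5515] v=[-1.4506]
Step 47: x=[6.4786] v=[-1.4572]
Step 48: x=[6.4055] v=[-1.4624]
Step 49: x=[6.3322] v=[-1.4663]
Step 50: x=[6.2588] v=[-1.4688]
Step 51: x=[6.1853] v=[-1.4699]
Step 52: x=[6.1118] v=[-1.4696]
Step 53: x=[6.0384] v=[-1.4679]
Step 54: x=[5.9652] v=[-1.4649]
Step 55: x=[5.8922] v=[-1.4605]
Step 56: x=[5.8195] v=[-1.4547]
Step 57: x=[5.7471] v=[-1.4476]
Step 58: x=[5.6751] v=[-1.4391]
Step 59: x=[5.6036] v=[-1.4293]
v[0] did not become non-negative within 59 steps; using fallback time=2.9500

Answer: 2.9500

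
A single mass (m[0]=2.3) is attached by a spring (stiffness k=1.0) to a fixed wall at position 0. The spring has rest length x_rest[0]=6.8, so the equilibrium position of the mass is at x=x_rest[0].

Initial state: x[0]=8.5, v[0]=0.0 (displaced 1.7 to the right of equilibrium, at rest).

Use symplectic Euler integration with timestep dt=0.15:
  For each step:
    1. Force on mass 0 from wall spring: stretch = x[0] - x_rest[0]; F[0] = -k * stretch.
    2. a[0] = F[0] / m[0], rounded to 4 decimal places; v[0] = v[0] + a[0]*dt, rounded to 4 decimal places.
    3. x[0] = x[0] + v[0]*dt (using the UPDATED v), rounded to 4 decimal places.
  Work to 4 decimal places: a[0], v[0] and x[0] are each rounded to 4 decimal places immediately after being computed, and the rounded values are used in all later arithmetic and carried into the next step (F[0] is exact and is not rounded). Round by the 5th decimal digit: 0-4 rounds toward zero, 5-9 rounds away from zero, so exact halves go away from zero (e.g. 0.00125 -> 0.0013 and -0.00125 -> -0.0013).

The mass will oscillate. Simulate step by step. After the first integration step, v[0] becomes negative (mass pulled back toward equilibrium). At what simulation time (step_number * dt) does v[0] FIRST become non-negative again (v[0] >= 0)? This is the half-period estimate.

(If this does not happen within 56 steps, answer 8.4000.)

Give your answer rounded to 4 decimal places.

Answer: 4.8000

Derivation:
Step 0: x=[8.5000] v=[0.0000]
Step 1: x=[8.4834] v=[-0.1109]
Step 2: x=[8.4503] v=[-0.2207]
Step 3: x=[8.4011] v=[-0.3283]
Step 4: x=[8.3362] v=[-0.4327]
Step 5: x=[8.2563] v=[-0.5329]
Step 6: x=[8.1621] v=[-0.6279]
Step 7: x=[8.0546] v=[-0.7167]
Step 8: x=[7.9348] v=[-0.7985]
Step 9: x=[7.8039] v=[-0.8725]
Step 10: x=[7.6632] v=[-0.9380]
Step 11: x=[7.5141] v=[-0.9943]
Step 12: x=[7.3580] v=[-1.0409]
Step 13: x=[7.1964] v=[-1.0773]
Step 14: x=[7.0309] v=[-1.1031]
Step 15: x=[6.8632] v=[-1.1182]
Step 16: x=[6.6949] v=[-1.1223]
Step 17: x=[6.5276] v=[-1.1154]
Step 18: x=[6.3630] v=[-1.0976]
Step 19: x=[6.2026] v=[-1.0691]
Step 20: x=[6.0481] v=[-1.0301]
Step 21: x=[5.9009] v=[-0.9811]
Step 22: x=[5.7625] v=[-0.9225]
Step 23: x=[5.6343] v=[-0.8548]
Step 24: x=[5.5175] v=[-0.7788]
Step 25: x=[5.4132] v=[-0.6952]
Step 26: x=[5.3225] v=[-0.6048]
Step 27: x=[5.2462] v=[-0.5084]
Step 28: x=[5.1851] v=[-0.4071]
Step 29: x=[5.1398] v=[-0.3018]
Step 30: x=[5.1108] v=[-0.1935]
Step 31: x=[5.0983] v=[-0.0833]
Step 32: x=[5.1025] v=[0.0277]
First v>=0 after going negative at step 32, time=4.8000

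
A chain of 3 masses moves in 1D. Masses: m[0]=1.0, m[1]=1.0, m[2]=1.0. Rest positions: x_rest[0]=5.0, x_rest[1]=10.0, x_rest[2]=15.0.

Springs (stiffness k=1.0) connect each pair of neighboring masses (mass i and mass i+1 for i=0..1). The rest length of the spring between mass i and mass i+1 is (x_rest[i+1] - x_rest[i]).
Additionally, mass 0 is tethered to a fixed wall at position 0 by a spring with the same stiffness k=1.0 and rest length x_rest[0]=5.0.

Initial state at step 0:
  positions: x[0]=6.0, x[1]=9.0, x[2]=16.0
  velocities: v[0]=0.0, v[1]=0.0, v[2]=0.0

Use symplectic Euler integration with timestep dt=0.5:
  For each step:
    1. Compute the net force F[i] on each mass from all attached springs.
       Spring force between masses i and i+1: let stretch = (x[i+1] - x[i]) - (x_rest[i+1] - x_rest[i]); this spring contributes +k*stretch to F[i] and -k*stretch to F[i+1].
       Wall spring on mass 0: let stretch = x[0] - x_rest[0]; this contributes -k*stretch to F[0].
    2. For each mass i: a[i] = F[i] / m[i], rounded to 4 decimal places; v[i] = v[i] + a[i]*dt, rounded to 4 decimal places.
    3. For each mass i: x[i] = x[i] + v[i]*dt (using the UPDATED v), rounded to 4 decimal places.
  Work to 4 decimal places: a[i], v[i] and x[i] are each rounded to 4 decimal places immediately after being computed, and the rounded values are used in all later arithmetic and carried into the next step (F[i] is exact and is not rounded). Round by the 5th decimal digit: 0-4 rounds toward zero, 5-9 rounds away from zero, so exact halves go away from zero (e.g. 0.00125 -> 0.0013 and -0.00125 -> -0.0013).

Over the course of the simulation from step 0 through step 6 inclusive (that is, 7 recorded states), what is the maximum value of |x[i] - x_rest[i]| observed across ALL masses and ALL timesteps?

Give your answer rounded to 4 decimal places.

Answer: 1.5938

Derivation:
Step 0: x=[6.0000 9.0000 16.0000] v=[0.0000 0.0000 0.0000]
Step 1: x=[5.2500 10.0000 15.5000] v=[-1.5000 2.0000 -1.0000]
Step 2: x=[4.3750 11.1875 14.8750] v=[-1.7500 2.3750 -1.2500]
Step 3: x=[4.1094 11.5938 14.5781] v=[-0.5313 0.8125 -0.5938]
Step 4: x=[4.6875 10.8750 14.7852] v=[1.1562 -1.4376 0.4141]
Step 5: x=[5.6406 9.5869 15.2647] v=[1.9062 -2.5763 0.9590]
Step 6: x=[6.1702 8.7316 15.5748] v=[1.0591 -1.7106 0.6201]
Max displacement = 1.5938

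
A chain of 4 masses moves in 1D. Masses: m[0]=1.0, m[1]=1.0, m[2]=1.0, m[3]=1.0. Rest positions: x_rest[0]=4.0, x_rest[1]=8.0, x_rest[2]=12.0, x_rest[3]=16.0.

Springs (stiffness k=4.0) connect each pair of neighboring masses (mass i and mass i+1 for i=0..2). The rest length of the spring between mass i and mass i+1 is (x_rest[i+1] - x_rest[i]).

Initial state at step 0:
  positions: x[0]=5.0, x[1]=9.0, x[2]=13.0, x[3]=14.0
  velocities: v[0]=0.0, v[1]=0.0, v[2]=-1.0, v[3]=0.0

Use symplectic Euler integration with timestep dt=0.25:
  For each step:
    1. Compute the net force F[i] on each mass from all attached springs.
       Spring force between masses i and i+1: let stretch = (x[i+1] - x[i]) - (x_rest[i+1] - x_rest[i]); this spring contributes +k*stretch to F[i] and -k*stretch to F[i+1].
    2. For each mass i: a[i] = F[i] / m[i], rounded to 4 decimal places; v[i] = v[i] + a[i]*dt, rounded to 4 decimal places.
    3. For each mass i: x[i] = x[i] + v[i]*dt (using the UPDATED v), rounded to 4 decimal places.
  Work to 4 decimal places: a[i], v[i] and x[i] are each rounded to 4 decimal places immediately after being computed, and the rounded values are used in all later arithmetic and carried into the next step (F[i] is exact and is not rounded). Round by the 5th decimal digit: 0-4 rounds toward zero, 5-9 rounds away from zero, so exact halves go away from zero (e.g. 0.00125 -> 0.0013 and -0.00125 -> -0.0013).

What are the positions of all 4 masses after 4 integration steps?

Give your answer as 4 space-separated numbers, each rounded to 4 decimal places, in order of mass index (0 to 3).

Step 0: x=[5.0000 9.0000 13.0000 14.0000] v=[0.0000 0.0000 -1.0000 0.0000]
Step 1: x=[5.0000 9.0000 12.0000 14.7500] v=[0.0000 0.0000 -4.0000 3.0000]
Step 2: x=[5.0000 8.7500 10.9375 15.8125] v=[0.0000 -1.0000 -4.2500 4.2500]
Step 3: x=[4.9375 8.1094 10.5469 16.6563] v=[-0.2500 -2.5625 -1.5625 3.3750]
Step 4: x=[4.6680 7.2852 11.0743 16.9727] v=[-1.0781 -3.2969 2.1094 1.2656]

Answer: 4.6680 7.2852 11.0743 16.9727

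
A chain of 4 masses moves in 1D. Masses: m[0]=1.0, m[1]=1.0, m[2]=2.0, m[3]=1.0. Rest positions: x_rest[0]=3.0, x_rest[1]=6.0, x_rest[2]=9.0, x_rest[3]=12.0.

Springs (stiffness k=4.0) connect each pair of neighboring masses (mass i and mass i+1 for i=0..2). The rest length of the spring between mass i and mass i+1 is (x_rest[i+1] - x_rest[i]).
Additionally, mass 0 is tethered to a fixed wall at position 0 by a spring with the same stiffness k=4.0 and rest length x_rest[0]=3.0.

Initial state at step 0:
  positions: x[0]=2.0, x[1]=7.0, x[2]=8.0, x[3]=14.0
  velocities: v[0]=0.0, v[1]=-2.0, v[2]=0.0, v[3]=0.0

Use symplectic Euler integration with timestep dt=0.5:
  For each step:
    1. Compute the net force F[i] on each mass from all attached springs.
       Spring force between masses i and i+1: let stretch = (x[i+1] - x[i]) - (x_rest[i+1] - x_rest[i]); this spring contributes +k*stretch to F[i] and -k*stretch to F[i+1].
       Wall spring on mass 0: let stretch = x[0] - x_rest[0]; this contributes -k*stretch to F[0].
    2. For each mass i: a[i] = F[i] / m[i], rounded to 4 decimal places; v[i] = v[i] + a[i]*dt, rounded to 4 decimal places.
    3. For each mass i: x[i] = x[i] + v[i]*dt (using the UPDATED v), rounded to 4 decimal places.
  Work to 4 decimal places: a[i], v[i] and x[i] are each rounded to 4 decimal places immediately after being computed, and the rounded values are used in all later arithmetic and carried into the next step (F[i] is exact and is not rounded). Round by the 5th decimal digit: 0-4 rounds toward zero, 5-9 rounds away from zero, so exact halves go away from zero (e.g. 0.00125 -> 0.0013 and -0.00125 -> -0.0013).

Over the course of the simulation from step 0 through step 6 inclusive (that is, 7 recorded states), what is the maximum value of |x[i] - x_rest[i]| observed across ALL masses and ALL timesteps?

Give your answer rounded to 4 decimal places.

Answer: 4.0000

Derivation:
Step 0: x=[2.0000 7.0000 8.0000 14.0000] v=[0.0000 -2.0000 0.0000 0.0000]
Step 1: x=[5.0000 2.0000 10.5000 11.0000] v=[6.0000 -10.0000 5.0000 -6.0000]
Step 2: x=[0.0000 8.5000 9.0000 10.5000] v=[-10.0000 13.0000 -3.0000 -1.0000]
Step 3: x=[3.5000 7.0000 8.0000 11.5000] v=[7.0000 -3.0000 -2.0000 2.0000]
Step 4: x=[7.0000 3.0000 8.2500 12.0000] v=[7.0000 -8.0000 0.5000 1.0000]
Step 5: x=[-0.5000 8.2500 7.7500 11.7500] v=[-15.0000 10.5000 -1.0000 -0.5000]
Step 6: x=[1.2500 4.2500 9.5000 10.5000] v=[3.5000 -8.0000 3.5000 -2.5000]
Max displacement = 4.0000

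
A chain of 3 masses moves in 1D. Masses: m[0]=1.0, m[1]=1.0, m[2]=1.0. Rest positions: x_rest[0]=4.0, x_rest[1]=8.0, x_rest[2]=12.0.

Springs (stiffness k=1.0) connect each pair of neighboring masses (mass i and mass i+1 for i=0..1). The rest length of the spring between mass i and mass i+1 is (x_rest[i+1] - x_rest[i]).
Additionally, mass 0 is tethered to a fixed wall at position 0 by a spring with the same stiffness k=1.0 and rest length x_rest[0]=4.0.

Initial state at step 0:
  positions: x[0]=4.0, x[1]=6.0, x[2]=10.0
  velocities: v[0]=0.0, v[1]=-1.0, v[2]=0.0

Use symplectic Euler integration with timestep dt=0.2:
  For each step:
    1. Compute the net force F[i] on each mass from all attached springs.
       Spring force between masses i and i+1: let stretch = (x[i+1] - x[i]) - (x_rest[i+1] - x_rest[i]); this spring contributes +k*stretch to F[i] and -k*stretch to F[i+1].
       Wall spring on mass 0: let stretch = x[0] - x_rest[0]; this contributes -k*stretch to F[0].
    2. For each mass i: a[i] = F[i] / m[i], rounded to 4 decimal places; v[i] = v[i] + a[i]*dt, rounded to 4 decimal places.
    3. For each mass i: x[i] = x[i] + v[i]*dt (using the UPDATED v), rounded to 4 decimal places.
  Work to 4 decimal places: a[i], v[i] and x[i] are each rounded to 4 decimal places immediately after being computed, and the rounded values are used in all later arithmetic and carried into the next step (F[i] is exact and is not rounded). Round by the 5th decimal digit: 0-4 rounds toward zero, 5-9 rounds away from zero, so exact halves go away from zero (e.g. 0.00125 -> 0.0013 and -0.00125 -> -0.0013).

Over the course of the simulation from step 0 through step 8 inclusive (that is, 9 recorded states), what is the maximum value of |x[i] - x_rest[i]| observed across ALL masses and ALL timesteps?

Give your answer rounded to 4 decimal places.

Step 0: x=[4.0000 6.0000 10.0000] v=[0.0000 -1.0000 0.0000]
Step 1: x=[3.9200 5.8800 10.0000] v=[-0.4000 -0.6000 0.0000]
Step 2: x=[3.7616 5.8464 9.9952] v=[-0.7920 -0.1680 -0.0240]
Step 3: x=[3.5361 5.8954 9.9844] v=[-1.1274 0.2448 -0.0538]
Step 4: x=[3.2635 6.0135 9.9701] v=[-1.3628 0.5907 -0.0716]
Step 5: x=[2.9704 6.1799 9.9575] v=[-1.4655 0.8320 -0.0629]
Step 6: x=[2.6869 6.3690 9.9538] v=[-1.4177 0.9456 -0.0184]
Step 7: x=[2.4432 6.5542 9.9667] v=[-1.2187 0.9261 0.0646]
Step 8: x=[2.2662 6.7115 10.0031] v=[-0.8851 0.7864 0.1821]
Max displacement = 2.1536

Answer: 2.1536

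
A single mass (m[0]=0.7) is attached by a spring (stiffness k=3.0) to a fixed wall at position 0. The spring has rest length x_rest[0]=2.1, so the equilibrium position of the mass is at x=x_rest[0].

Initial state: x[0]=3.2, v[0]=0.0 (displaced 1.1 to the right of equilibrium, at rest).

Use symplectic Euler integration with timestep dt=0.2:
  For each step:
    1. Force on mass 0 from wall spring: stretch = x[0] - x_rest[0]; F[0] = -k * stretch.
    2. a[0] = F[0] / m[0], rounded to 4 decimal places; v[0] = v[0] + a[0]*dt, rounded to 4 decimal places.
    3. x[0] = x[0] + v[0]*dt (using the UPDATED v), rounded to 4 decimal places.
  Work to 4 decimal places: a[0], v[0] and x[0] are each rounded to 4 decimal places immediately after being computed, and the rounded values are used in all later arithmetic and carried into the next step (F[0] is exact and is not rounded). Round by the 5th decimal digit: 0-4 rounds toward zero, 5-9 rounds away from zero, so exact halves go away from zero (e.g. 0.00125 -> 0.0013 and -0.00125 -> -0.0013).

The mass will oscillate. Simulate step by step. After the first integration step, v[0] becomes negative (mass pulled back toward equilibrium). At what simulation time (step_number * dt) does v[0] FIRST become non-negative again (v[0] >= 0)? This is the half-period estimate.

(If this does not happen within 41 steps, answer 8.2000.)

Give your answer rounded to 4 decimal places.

Answer: 1.6000

Derivation:
Step 0: x=[3.2000] v=[0.0000]
Step 1: x=[3.0114] v=[-0.9429]
Step 2: x=[2.6666] v=[-1.7241]
Step 3: x=[2.2246] v=[-2.2098]
Step 4: x=[1.7613] v=[-2.3166]
Step 5: x=[1.3560] v=[-2.0263]
Step 6: x=[1.0783] v=[-1.3886]
Step 7: x=[0.9757] v=[-0.5129]
Step 8: x=[1.0659] v=[0.4508]
First v>=0 after going negative at step 8, time=1.6000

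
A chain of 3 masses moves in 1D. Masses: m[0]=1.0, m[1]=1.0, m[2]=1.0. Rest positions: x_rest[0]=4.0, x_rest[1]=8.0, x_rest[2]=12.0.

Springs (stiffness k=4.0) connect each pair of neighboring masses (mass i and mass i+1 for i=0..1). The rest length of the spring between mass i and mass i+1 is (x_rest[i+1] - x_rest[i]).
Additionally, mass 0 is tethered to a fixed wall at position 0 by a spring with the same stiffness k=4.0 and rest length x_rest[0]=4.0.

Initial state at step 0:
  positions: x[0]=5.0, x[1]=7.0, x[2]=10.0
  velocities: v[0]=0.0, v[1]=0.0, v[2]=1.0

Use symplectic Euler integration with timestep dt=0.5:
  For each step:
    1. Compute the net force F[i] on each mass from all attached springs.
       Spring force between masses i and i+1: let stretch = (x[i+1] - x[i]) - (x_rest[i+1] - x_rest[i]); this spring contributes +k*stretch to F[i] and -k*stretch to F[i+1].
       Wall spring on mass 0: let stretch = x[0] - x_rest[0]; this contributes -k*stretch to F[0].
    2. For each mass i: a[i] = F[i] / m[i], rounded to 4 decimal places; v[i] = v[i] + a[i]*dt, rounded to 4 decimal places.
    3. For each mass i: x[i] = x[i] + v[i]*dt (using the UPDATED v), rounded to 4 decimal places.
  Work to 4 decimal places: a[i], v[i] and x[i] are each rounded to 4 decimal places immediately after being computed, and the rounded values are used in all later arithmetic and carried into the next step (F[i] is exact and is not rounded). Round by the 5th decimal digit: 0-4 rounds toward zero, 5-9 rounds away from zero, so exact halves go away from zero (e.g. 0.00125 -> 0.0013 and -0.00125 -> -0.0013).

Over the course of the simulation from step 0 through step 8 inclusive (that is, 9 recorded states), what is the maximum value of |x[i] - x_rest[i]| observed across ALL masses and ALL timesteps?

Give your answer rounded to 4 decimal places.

Answer: 2.5000

Derivation:
Step 0: x=[5.0000 7.0000 10.0000] v=[0.0000 0.0000 1.0000]
Step 1: x=[2.0000 8.0000 11.5000] v=[-6.0000 2.0000 3.0000]
Step 2: x=[3.0000 6.5000 13.5000] v=[2.0000 -3.0000 4.0000]
Step 3: x=[4.5000 8.5000 12.5000] v=[3.0000 4.0000 -2.0000]
Step 4: x=[5.5000 10.5000 11.5000] v=[2.0000 4.0000 -2.0000]
Step 5: x=[6.0000 8.5000 13.5000] v=[1.0000 -4.0000 4.0000]
Step 6: x=[3.0000 9.0000 14.5000] v=[-6.0000 1.0000 2.0000]
Step 7: x=[3.0000 9.0000 14.0000] v=[0.0000 0.0000 -1.0000]
Step 8: x=[6.0000 8.0000 12.5000] v=[6.0000 -2.0000 -3.0000]
Max displacement = 2.5000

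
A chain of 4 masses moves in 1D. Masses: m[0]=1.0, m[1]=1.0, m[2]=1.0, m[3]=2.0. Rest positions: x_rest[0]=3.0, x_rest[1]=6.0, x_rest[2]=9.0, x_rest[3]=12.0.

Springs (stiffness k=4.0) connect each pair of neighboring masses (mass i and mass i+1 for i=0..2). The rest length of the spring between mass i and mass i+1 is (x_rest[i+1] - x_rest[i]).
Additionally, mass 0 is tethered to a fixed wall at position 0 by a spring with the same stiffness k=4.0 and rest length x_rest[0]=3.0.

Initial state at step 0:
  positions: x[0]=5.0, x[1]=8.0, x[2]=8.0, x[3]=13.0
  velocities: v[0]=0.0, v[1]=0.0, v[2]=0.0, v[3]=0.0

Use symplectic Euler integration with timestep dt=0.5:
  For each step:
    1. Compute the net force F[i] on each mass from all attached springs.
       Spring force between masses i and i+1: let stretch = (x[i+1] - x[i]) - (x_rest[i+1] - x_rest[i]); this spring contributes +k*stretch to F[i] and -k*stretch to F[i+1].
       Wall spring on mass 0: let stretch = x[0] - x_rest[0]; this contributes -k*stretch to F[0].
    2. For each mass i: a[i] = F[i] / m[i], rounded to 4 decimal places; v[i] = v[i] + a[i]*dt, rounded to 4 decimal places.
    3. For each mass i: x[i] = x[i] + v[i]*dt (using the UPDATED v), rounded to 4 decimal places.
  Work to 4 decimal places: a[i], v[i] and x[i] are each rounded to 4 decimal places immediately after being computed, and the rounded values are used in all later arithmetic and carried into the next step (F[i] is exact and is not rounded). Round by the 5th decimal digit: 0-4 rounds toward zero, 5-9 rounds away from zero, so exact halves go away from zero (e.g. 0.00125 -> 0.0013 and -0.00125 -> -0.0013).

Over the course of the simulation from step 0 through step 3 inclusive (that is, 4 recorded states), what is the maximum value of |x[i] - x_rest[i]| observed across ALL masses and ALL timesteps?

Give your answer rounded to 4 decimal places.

Step 0: x=[5.0000 8.0000 8.0000 13.0000] v=[0.0000 0.0000 0.0000 0.0000]
Step 1: x=[3.0000 5.0000 13.0000 12.0000] v=[-4.0000 -6.0000 10.0000 -2.0000]
Step 2: x=[0.0000 8.0000 9.0000 13.0000] v=[-6.0000 6.0000 -8.0000 2.0000]
Step 3: x=[5.0000 4.0000 8.0000 13.5000] v=[10.0000 -8.0000 -2.0000 1.0000]
Max displacement = 4.0000

Answer: 4.0000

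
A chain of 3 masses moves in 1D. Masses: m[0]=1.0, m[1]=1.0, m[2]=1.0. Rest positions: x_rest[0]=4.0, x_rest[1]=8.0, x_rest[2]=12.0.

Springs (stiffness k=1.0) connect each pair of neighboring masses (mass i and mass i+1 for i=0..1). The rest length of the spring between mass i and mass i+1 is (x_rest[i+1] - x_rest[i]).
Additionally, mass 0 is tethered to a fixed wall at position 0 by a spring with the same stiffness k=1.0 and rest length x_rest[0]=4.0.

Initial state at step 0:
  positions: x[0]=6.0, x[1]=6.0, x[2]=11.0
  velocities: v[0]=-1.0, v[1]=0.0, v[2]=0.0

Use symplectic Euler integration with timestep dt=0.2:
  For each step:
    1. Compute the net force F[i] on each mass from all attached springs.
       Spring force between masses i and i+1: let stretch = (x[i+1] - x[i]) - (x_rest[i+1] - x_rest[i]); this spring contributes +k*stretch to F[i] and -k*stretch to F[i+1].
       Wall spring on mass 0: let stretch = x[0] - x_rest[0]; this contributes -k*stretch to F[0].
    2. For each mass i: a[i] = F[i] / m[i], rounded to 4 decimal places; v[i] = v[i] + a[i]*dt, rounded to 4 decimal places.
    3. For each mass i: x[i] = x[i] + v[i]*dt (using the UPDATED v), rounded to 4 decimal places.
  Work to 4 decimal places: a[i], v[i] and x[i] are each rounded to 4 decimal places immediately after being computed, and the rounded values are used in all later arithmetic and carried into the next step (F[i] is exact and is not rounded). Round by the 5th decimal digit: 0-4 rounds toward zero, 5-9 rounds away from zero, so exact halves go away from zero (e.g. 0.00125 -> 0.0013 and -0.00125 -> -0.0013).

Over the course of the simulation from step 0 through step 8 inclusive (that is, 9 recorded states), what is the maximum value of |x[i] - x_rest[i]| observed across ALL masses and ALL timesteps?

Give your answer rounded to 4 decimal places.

Answer: 2.8533

Derivation:
Step 0: x=[6.0000 6.0000 11.0000] v=[-1.0000 0.0000 0.0000]
Step 1: x=[5.5600 6.2000 10.9600] v=[-2.2000 1.0000 -0.2000]
Step 2: x=[4.9232 6.5648 10.8896] v=[-3.1840 1.8240 -0.3520]
Step 3: x=[4.1551 7.0369 10.8062] v=[-3.8403 2.3606 -0.4170]
Step 4: x=[3.3361 7.5445 10.7320] v=[-4.0950 2.5381 -0.3709]
Step 5: x=[2.5520 8.0113 10.6903] v=[-3.9205 2.3339 -0.2084]
Step 6: x=[1.8842 8.3669 10.7015] v=[-3.3390 1.7778 0.0558]
Step 7: x=[1.4003 8.5565 10.7793] v=[-2.4193 0.9482 0.3889]
Step 8: x=[1.1467 8.5488 10.9282] v=[-1.2681 -0.0385 0.7443]
Max displacement = 2.8533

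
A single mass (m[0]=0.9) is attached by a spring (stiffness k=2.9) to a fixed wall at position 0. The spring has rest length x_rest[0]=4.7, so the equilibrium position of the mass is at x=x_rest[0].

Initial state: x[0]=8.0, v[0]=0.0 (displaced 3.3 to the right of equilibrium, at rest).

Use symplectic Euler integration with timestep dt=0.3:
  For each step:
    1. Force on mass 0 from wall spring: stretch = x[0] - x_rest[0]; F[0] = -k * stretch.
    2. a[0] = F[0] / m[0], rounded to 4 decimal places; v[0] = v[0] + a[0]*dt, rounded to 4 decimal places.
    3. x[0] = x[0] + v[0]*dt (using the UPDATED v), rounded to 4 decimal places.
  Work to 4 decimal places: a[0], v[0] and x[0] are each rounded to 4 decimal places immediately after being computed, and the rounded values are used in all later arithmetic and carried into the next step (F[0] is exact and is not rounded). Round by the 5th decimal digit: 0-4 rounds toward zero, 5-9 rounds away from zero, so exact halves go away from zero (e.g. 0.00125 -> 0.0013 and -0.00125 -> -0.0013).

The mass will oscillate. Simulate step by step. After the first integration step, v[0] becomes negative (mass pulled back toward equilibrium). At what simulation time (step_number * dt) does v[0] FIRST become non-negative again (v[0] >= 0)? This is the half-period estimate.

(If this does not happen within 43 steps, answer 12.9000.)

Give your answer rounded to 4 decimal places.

Step 0: x=[8.0000] v=[0.0000]
Step 1: x=[7.0430] v=[-3.1900]
Step 2: x=[5.4065] v=[-5.4549]
Step 3: x=[3.5651] v=[-6.1379]
Step 4: x=[2.0529] v=[-5.0408]
Step 5: x=[1.3083] v=[-2.4820]
Step 6: x=[1.5473] v=[0.7966]
First v>=0 after going negative at step 6, time=1.8000

Answer: 1.8000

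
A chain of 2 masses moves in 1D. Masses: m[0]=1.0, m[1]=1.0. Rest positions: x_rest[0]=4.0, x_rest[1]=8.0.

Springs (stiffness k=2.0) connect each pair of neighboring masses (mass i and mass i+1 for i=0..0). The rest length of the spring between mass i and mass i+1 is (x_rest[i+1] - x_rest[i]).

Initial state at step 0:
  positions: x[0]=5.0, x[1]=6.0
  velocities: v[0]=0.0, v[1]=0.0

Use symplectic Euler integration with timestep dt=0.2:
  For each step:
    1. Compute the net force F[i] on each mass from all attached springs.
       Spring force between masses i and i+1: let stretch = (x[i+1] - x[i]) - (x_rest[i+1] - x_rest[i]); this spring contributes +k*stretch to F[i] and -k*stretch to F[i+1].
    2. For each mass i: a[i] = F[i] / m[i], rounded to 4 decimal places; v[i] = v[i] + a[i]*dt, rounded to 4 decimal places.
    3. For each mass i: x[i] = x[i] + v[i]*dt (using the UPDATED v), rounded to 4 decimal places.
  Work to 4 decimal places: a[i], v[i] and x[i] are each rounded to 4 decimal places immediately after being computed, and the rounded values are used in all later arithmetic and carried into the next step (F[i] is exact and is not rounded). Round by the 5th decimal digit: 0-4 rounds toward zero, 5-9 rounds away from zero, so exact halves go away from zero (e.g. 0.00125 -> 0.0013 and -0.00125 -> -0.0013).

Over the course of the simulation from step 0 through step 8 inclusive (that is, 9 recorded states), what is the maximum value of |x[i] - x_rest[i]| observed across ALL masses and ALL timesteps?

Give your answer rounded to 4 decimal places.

Answer: 2.0197

Derivation:
Step 0: x=[5.0000 6.0000] v=[0.0000 0.0000]
Step 1: x=[4.7600 6.2400] v=[-1.2000 1.2000]
Step 2: x=[4.3184 6.6816] v=[-2.2080 2.2080]
Step 3: x=[3.7459 7.2541] v=[-2.8627 2.8627]
Step 4: x=[3.1340 7.8660] v=[-3.0594 3.0594]
Step 5: x=[2.5807 8.4193] v=[-2.7666 2.7666]
Step 6: x=[2.1745 8.8255] v=[-2.0312 2.0312]
Step 7: x=[1.9803 9.0197] v=[-0.9708 0.9708]
Step 8: x=[2.0293 8.9707] v=[0.2450 -0.2450]
Max displacement = 2.0197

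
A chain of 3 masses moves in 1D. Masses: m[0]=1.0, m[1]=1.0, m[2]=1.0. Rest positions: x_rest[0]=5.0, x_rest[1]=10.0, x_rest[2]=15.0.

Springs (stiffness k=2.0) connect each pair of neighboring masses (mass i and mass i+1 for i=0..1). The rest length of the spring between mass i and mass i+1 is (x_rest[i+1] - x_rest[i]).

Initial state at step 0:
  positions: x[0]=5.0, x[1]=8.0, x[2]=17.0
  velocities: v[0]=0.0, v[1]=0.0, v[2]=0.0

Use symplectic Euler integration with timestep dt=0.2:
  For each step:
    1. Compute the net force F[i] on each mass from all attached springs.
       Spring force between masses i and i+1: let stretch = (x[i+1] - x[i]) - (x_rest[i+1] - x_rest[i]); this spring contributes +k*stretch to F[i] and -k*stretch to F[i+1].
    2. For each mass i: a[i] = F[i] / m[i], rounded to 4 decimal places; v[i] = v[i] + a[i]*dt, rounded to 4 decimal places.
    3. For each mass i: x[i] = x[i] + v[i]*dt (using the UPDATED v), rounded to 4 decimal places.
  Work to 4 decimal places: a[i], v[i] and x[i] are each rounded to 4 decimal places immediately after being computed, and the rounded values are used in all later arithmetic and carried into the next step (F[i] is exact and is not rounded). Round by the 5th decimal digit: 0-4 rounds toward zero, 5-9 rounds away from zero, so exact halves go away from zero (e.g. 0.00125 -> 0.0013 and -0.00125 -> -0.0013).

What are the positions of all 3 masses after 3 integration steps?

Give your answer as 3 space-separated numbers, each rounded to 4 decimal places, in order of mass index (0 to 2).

Step 0: x=[5.0000 8.0000 17.0000] v=[0.0000 0.0000 0.0000]
Step 1: x=[4.8400 8.4800 16.6800] v=[-0.8000 2.4000 -1.6000]
Step 2: x=[4.5712 9.3248 16.1040] v=[-1.3440 4.2240 -2.8800]
Step 3: x=[4.2827 10.3316 15.3857] v=[-1.4426 5.0342 -3.5917]

Answer: 4.2827 10.3316 15.3857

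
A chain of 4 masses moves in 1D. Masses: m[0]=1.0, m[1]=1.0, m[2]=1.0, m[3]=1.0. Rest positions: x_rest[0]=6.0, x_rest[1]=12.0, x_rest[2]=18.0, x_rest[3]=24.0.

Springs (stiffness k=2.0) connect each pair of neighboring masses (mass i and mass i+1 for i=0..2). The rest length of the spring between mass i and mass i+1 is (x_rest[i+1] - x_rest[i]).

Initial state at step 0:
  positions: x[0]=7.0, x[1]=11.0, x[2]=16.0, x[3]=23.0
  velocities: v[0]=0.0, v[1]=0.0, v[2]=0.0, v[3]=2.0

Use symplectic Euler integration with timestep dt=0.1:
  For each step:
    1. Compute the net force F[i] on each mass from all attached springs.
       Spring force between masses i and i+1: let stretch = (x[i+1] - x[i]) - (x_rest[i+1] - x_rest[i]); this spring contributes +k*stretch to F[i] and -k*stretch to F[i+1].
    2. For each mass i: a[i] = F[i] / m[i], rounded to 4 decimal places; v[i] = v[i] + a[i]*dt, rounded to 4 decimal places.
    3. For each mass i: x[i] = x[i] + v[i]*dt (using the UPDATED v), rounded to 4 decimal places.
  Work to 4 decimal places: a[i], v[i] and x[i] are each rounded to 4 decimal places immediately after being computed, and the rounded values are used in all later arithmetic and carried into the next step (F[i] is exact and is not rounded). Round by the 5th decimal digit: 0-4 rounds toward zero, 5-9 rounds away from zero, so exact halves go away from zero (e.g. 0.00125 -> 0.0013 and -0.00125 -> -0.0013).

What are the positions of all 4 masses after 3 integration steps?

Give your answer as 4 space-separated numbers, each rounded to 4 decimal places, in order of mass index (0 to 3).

Answer: 6.7660 11.1161 16.2478 23.4701

Derivation:
Step 0: x=[7.0000 11.0000 16.0000 23.0000] v=[0.0000 0.0000 0.0000 2.0000]
Step 1: x=[6.9600 11.0200 16.0400 23.1800] v=[-0.4000 0.2000 0.4000 1.8000]
Step 2: x=[6.8812 11.0592 16.1224 23.3372] v=[-0.7880 0.3920 0.8240 1.5720]
Step 3: x=[6.7660 11.1161 16.2478 23.4701] v=[-1.1524 0.5690 1.2543 1.3290]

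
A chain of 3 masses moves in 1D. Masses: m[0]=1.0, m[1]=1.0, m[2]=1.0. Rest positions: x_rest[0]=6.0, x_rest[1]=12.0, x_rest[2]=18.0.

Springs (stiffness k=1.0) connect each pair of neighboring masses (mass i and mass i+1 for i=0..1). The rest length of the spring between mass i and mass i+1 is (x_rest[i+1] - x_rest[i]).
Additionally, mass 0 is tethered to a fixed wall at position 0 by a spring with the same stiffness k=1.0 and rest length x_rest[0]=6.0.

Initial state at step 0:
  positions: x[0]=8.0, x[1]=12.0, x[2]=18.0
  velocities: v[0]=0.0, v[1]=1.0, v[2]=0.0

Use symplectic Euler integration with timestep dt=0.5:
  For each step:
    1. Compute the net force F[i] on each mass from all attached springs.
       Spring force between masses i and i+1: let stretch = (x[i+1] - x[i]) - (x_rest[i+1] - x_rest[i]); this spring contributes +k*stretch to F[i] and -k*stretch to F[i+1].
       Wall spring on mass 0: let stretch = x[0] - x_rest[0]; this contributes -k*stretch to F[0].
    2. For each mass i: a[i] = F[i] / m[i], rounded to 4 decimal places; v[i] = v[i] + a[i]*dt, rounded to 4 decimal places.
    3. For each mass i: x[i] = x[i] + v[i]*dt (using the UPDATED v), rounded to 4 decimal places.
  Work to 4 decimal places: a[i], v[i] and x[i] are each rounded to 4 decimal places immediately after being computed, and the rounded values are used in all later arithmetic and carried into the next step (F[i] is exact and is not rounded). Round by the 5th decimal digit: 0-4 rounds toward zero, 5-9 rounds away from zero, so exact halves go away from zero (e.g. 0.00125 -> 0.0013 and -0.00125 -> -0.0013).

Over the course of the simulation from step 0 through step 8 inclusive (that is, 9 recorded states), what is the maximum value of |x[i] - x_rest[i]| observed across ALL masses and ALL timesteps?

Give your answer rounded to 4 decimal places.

Answer: 2.2461

Derivation:
Step 0: x=[8.0000 12.0000 18.0000] v=[0.0000 1.0000 0.0000]
Step 1: x=[7.0000 13.0000 18.0000] v=[-2.0000 2.0000 0.0000]
Step 2: x=[5.7500 13.7500 18.2500] v=[-2.5000 1.5000 0.5000]
Step 3: x=[5.0625 13.6250 18.8750] v=[-1.3750 -0.2500 1.2500]
Step 4: x=[5.2500 12.6719 19.6875] v=[0.3750 -1.9063 1.6250]
Step 5: x=[5.9805 11.6172 20.2461] v=[1.4610 -2.1095 1.1172]
Step 6: x=[6.6251 11.3105 20.1475] v=[1.2891 -0.6134 -0.1973]
Step 7: x=[6.7848 12.0417 19.3396] v=[0.3193 1.4624 -1.6158]
Step 8: x=[6.5625 13.2832 18.2072] v=[-0.4447 2.4829 -2.2648]
Max displacement = 2.2461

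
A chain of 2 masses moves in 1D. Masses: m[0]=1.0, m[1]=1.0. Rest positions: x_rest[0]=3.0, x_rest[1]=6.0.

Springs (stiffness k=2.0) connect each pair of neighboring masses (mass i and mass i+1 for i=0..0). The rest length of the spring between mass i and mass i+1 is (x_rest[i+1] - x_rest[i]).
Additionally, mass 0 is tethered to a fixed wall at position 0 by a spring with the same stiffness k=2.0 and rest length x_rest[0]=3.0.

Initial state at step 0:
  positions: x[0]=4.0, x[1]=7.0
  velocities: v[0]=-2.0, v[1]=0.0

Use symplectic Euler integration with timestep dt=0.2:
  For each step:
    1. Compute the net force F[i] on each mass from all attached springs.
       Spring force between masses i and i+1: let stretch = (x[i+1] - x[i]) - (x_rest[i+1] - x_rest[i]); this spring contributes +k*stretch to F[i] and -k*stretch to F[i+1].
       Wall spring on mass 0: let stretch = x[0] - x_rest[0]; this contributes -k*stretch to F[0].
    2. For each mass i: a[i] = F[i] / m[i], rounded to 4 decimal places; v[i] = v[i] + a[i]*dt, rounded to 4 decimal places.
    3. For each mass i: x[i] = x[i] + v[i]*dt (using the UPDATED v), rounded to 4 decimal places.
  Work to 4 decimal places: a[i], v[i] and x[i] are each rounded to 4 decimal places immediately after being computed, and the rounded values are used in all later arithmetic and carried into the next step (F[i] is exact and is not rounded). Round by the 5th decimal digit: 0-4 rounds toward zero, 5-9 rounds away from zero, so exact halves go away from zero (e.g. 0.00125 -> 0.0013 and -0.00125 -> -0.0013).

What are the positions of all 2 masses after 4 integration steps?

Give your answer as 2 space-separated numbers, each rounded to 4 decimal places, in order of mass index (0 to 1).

Answer: 2.3404 6.6389

Derivation:
Step 0: x=[4.0000 7.0000] v=[-2.0000 0.0000]
Step 1: x=[3.5200 7.0000] v=[-2.4000 0.0000]
Step 2: x=[3.0368 6.9616] v=[-2.4160 -0.1920]
Step 3: x=[2.6246 6.8492] v=[-2.0608 -0.5619]
Step 4: x=[2.3404 6.6389] v=[-1.4208 -1.0517]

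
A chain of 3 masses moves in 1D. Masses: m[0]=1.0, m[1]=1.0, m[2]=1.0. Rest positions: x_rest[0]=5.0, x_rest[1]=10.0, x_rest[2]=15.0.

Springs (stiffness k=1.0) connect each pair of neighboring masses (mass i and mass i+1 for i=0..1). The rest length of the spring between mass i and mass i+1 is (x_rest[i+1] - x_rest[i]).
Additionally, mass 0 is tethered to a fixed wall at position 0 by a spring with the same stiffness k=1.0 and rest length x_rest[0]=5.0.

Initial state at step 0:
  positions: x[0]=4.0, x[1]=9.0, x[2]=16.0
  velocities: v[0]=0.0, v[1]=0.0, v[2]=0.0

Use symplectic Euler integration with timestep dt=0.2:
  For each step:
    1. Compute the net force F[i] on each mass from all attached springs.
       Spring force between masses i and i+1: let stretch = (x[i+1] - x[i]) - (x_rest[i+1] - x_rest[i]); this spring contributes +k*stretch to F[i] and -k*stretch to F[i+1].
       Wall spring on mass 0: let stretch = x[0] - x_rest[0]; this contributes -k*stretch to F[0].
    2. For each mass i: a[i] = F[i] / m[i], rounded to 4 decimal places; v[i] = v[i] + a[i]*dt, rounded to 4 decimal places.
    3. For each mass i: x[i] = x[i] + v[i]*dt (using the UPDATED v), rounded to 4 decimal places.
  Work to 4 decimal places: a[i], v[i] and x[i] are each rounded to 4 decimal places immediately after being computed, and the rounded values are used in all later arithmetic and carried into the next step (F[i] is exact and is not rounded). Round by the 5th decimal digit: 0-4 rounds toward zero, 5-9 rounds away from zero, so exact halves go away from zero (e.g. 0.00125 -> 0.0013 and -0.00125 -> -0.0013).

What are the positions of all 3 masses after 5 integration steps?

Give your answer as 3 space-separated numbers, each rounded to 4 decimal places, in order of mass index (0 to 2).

Answer: 4.5916 9.9442 15.0084

Derivation:
Step 0: x=[4.0000 9.0000 16.0000] v=[0.0000 0.0000 0.0000]
Step 1: x=[4.0400 9.0800 15.9200] v=[0.2000 0.4000 -0.4000]
Step 2: x=[4.1200 9.2320 15.7664] v=[0.4000 0.7600 -0.7680]
Step 3: x=[4.2397 9.4409 15.5514] v=[0.5984 1.0445 -1.0749]
Step 4: x=[4.3978 9.6862 15.2920] v=[0.7907 1.2264 -1.2970]
Step 5: x=[4.5916 9.9442 15.0084] v=[0.9688 1.2899 -1.4182]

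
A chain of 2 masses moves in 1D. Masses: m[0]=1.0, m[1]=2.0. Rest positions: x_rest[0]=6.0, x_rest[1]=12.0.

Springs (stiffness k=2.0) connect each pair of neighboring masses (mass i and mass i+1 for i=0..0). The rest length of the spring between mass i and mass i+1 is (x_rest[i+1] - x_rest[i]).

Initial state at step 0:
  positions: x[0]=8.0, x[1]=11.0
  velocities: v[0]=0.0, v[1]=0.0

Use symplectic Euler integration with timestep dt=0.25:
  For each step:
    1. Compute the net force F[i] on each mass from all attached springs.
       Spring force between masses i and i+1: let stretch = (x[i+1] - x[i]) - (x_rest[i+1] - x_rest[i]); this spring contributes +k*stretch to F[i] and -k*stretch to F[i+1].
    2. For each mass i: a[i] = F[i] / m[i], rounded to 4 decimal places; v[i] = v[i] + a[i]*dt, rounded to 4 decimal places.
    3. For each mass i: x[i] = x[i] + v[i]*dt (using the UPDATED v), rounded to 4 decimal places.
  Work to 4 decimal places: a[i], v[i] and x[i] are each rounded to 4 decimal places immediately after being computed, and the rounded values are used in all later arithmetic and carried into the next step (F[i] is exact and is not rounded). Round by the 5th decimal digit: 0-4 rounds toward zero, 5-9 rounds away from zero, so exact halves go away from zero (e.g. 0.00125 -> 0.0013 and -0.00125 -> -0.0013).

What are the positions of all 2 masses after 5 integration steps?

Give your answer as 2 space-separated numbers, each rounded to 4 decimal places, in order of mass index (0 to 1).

Step 0: x=[8.0000 11.0000] v=[0.0000 0.0000]
Step 1: x=[7.6250 11.1875] v=[-1.5000 0.7500]
Step 2: x=[6.9453 11.5274] v=[-2.7188 1.3594]
Step 3: x=[6.0884 11.9559] v=[-3.4278 1.7139]
Step 4: x=[5.2149 12.3927] v=[-3.4941 1.7470]
Step 5: x=[4.4886 12.7559] v=[-2.9052 1.4526]

Answer: 4.4886 12.7559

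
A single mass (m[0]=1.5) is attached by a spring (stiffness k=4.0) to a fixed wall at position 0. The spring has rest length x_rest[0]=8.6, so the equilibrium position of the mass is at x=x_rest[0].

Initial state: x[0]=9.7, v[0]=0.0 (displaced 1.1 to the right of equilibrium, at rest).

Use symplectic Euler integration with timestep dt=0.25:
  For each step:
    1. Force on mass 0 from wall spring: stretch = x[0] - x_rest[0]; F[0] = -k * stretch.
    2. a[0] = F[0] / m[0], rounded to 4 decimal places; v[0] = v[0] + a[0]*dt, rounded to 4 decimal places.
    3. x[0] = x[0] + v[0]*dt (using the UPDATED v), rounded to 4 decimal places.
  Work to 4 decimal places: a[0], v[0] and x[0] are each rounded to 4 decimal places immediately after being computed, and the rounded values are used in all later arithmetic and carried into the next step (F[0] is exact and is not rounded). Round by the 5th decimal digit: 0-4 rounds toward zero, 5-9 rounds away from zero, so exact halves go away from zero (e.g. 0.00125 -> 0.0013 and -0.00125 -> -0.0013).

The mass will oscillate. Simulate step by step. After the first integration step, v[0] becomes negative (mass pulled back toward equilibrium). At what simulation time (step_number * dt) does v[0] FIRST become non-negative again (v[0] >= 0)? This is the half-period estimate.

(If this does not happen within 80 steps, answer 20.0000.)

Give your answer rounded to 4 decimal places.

Answer: 2.0000

Derivation:
Step 0: x=[9.7000] v=[0.0000]
Step 1: x=[9.5167] v=[-0.7333]
Step 2: x=[9.1806] v=[-1.3444]
Step 3: x=[8.7477] v=[-1.7315]
Step 4: x=[8.2902] v=[-1.8300]
Step 5: x=[7.8843] v=[-1.6235]
Step 6: x=[7.5977] v=[-1.1464]
Step 7: x=[7.4782] v=[-0.4782]
Step 8: x=[7.5456] v=[0.2697]
First v>=0 after going negative at step 8, time=2.0000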